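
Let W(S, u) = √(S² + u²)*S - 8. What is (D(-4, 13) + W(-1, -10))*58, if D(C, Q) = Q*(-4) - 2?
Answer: -3596 - 58*√101 ≈ -4178.9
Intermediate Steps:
D(C, Q) = -2 - 4*Q (D(C, Q) = -4*Q - 2 = -2 - 4*Q)
W(S, u) = -8 + S*√(S² + u²) (W(S, u) = S*√(S² + u²) - 8 = -8 + S*√(S² + u²))
(D(-4, 13) + W(-1, -10))*58 = ((-2 - 4*13) + (-8 - √((-1)² + (-10)²)))*58 = ((-2 - 52) + (-8 - √(1 + 100)))*58 = (-54 + (-8 - √101))*58 = (-62 - √101)*58 = -3596 - 58*√101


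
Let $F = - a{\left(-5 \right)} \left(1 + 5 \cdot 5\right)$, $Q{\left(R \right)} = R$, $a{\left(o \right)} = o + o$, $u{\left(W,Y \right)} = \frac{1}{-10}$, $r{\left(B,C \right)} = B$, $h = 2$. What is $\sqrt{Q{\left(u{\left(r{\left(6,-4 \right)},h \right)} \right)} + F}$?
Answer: $\frac{\sqrt{25990}}{10} \approx 16.121$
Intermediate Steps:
$u{\left(W,Y \right)} = - \frac{1}{10}$
$a{\left(o \right)} = 2 o$
$F = 260$ ($F = - 2 \left(-5\right) \left(1 + 5 \cdot 5\right) = \left(-1\right) \left(-10\right) \left(1 + 25\right) = 10 \cdot 26 = 260$)
$\sqrt{Q{\left(u{\left(r{\left(6,-4 \right)},h \right)} \right)} + F} = \sqrt{- \frac{1}{10} + 260} = \sqrt{\frac{2599}{10}} = \frac{\sqrt{25990}}{10}$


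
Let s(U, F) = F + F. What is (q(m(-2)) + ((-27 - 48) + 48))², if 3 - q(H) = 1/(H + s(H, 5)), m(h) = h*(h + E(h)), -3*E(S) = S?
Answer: 837225/1444 ≈ 579.80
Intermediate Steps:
E(S) = -S/3
s(U, F) = 2*F
m(h) = 2*h²/3 (m(h) = h*(h - h/3) = h*(2*h/3) = 2*h²/3)
q(H) = 3 - 1/(10 + H) (q(H) = 3 - 1/(H + 2*5) = 3 - 1/(H + 10) = 3 - 1/(10 + H))
(q(m(-2)) + ((-27 - 48) + 48))² = ((29 + 3*((⅔)*(-2)²))/(10 + (⅔)*(-2)²) + ((-27 - 48) + 48))² = ((29 + 3*((⅔)*4))/(10 + (⅔)*4) + (-75 + 48))² = ((29 + 3*(8/3))/(10 + 8/3) - 27)² = ((29 + 8)/(38/3) - 27)² = ((3/38)*37 - 27)² = (111/38 - 27)² = (-915/38)² = 837225/1444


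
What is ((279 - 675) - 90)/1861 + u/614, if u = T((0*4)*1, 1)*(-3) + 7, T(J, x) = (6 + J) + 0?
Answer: -318875/1142654 ≈ -0.27907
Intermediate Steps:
T(J, x) = 6 + J
u = -11 (u = (6 + (0*4)*1)*(-3) + 7 = (6 + 0*1)*(-3) + 7 = (6 + 0)*(-3) + 7 = 6*(-3) + 7 = -18 + 7 = -11)
((279 - 675) - 90)/1861 + u/614 = ((279 - 675) - 90)/1861 - 11/614 = (-396 - 90)*(1/1861) - 11*1/614 = -486*1/1861 - 11/614 = -486/1861 - 11/614 = -318875/1142654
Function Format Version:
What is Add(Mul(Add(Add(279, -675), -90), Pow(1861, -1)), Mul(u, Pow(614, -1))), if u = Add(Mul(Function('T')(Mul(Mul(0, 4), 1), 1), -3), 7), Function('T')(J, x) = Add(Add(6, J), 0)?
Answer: Rational(-318875, 1142654) ≈ -0.27907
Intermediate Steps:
Function('T')(J, x) = Add(6, J)
u = -11 (u = Add(Mul(Add(6, Mul(Mul(0, 4), 1)), -3), 7) = Add(Mul(Add(6, Mul(0, 1)), -3), 7) = Add(Mul(Add(6, 0), -3), 7) = Add(Mul(6, -3), 7) = Add(-18, 7) = -11)
Add(Mul(Add(Add(279, -675), -90), Pow(1861, -1)), Mul(u, Pow(614, -1))) = Add(Mul(Add(Add(279, -675), -90), Pow(1861, -1)), Mul(-11, Pow(614, -1))) = Add(Mul(Add(-396, -90), Rational(1, 1861)), Mul(-11, Rational(1, 614))) = Add(Mul(-486, Rational(1, 1861)), Rational(-11, 614)) = Add(Rational(-486, 1861), Rational(-11, 614)) = Rational(-318875, 1142654)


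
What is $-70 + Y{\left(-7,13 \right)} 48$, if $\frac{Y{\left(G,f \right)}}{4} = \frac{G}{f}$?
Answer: $- \frac{2254}{13} \approx -173.38$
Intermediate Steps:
$Y{\left(G,f \right)} = \frac{4 G}{f}$ ($Y{\left(G,f \right)} = 4 \frac{G}{f} = \frac{4 G}{f}$)
$-70 + Y{\left(-7,13 \right)} 48 = -70 + 4 \left(-7\right) \frac{1}{13} \cdot 48 = -70 - \frac{1344}{13} = - \frac{2254}{13}$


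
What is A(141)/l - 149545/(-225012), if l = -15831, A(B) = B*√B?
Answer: 149545/225012 - 47*√141/5277 ≈ 0.55885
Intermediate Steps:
A(B) = B^(3/2)
A(141)/l - 149545/(-225012) = 141^(3/2)/(-15831) - 149545/(-225012) = (141*√141)*(-1/15831) - 149545*(-1/225012) = -47*√141/5277 + 149545/225012 = 149545/225012 - 47*√141/5277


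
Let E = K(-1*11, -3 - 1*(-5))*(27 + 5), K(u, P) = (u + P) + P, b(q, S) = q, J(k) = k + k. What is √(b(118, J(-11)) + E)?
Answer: I*√106 ≈ 10.296*I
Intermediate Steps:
J(k) = 2*k
K(u, P) = u + 2*P (K(u, P) = (P + u) + P = u + 2*P)
E = -224 (E = (-1*11 + 2*(-3 - 1*(-5)))*(27 + 5) = (-11 + 2*(-3 + 5))*32 = (-11 + 2*2)*32 = (-11 + 4)*32 = -7*32 = -224)
√(b(118, J(-11)) + E) = √(118 - 224) = √(-106) = I*√106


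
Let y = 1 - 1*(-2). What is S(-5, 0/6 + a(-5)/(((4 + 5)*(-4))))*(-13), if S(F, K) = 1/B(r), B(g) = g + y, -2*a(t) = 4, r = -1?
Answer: -13/2 ≈ -6.5000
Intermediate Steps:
y = 3 (y = 1 + 2 = 3)
a(t) = -2 (a(t) = -½*4 = -2)
B(g) = 3 + g (B(g) = g + 3 = 3 + g)
S(F, K) = ½ (S(F, K) = 1/(3 - 1) = 1/2 = ½)
S(-5, 0/6 + a(-5)/(((4 + 5)*(-4))))*(-13) = (½)*(-13) = -13/2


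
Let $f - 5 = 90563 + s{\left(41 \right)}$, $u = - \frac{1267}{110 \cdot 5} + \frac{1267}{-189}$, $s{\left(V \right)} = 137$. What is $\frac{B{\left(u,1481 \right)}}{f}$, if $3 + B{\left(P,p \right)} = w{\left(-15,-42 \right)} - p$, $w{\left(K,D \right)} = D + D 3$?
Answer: $- \frac{1652}{90705} \approx -0.018213$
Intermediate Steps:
$w{\left(K,D \right)} = 4 D$ ($w{\left(K,D \right)} = D + 3 D = 4 D$)
$u = - \frac{133759}{14850}$ ($u = - \frac{1267}{550} + 1267 \left(- \frac{1}{189}\right) = \left(-1267\right) \frac{1}{550} - \frac{181}{27} = - \frac{1267}{550} - \frac{181}{27} = - \frac{133759}{14850} \approx -9.0073$)
$f = 90705$ ($f = 5 + \left(90563 + 137\right) = 5 + 90700 = 90705$)
$B{\left(P,p \right)} = -171 - p$ ($B{\left(P,p \right)} = -3 - \left(168 + p\right) = -171 - p$)
$\frac{B{\left(u,1481 \right)}}{f} = \frac{-171 - 1481}{90705} = \left(-171 - 1481\right) \frac{1}{90705} = \left(-1652\right) \frac{1}{90705} = - \frac{1652}{90705}$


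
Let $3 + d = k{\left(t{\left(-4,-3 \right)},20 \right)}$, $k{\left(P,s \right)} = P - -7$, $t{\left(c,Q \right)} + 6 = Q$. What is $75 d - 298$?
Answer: $-673$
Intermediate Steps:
$t{\left(c,Q \right)} = -6 + Q$
$k{\left(P,s \right)} = 7 + P$ ($k{\left(P,s \right)} = P + 7 = 7 + P$)
$d = -5$ ($d = -3 + \left(7 - 9\right) = -3 - 2 = -5$)
$75 d - 298 = 75 \left(-5\right) - 298 = -375 - 298 = -673$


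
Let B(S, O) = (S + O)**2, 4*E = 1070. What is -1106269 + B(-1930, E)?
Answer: 6630549/4 ≈ 1.6576e+6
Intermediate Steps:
E = 535/2 (E = (1/4)*1070 = 535/2 ≈ 267.50)
B(S, O) = (O + S)**2
-1106269 + B(-1930, E) = -1106269 + (535/2 - 1930)**2 = -1106269 + (-3325/2)**2 = -1106269 + 11055625/4 = 6630549/4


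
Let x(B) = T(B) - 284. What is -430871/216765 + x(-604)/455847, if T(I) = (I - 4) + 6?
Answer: -147933263/74350395 ≈ -1.9897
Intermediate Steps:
T(I) = 2 + I (T(I) = (-4 + I) + 6 = 2 + I)
x(B) = -282 + B (x(B) = (2 + B) - 284 = -282 + B)
-430871/216765 + x(-604)/455847 = -430871/216765 + (-282 - 604)/455847 = -430871*1/216765 - 886*1/455847 = -430871/216765 - 2/1029 = -147933263/74350395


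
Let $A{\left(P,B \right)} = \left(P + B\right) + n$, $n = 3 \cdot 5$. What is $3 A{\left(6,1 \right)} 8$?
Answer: $528$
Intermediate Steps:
$n = 15$
$A{\left(P,B \right)} = 15 + B + P$ ($A{\left(P,B \right)} = \left(P + B\right) + 15 = \left(B + P\right) + 15 = 15 + B + P$)
$3 A{\left(6,1 \right)} 8 = 3 \left(15 + 1 + 6\right) 8 = 3 \cdot 22 \cdot 8 = 66 \cdot 8 = 528$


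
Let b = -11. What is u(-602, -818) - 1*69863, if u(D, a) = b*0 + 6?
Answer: -69857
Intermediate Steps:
u(D, a) = 6 (u(D, a) = -11*0 + 6 = 0 + 6 = 6)
u(-602, -818) - 1*69863 = 6 - 1*69863 = 6 - 69863 = -69857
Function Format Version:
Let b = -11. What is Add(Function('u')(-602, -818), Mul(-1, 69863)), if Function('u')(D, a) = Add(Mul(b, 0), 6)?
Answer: -69857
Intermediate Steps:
Function('u')(D, a) = 6 (Function('u')(D, a) = Add(Mul(-11, 0), 6) = Add(0, 6) = 6)
Add(Function('u')(-602, -818), Mul(-1, 69863)) = Add(6, Mul(-1, 69863)) = Add(6, -69863) = -69857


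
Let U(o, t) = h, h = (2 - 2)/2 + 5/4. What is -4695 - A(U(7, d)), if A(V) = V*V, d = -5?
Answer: -75145/16 ≈ -4696.6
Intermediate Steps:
h = 5/4 (h = 0*(1/2) + 5*(1/4) = 0 + 5/4 = 5/4 ≈ 1.2500)
U(o, t) = 5/4
A(V) = V**2
-4695 - A(U(7, d)) = -4695 - (5/4)**2 = -4695 - 1*25/16 = -4695 - 25/16 = -75145/16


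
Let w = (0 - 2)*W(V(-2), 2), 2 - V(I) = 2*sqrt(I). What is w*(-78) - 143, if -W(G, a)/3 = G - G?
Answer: -143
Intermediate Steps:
V(I) = 2 - 2*sqrt(I)
W(G, a) = 0 (W(G, a) = -3*(G - G) = -3*0 = 0)
w = 0 (w = (0 - 2)*0 = -2*0 = 0)
w*(-78) - 143 = 0*(-78) - 143 = 0 - 143 = -143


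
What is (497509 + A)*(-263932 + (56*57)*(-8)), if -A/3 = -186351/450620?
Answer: -16223817673296311/112655 ≈ -1.4401e+11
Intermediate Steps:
A = 559053/450620 (A = -(-559053)/450620 = -3*(-186351/450620) = 559053/450620 ≈ 1.2406)
(497509 + A)*(-263932 + (56*57)*(-8)) = (497509 + 559053/450620)*(-263932 + (56*57)*(-8)) = 224188064633*(-263932 + 3192*(-8))/450620 = 224188064633*(-263932 - 25536)/450620 = (224188064633/450620)*(-289468) = -16223817673296311/112655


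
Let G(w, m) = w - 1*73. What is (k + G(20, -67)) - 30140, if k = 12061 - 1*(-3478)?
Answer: -14654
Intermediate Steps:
G(w, m) = -73 + w (G(w, m) = w - 73 = -73 + w)
k = 15539 (k = 12061 + 3478 = 15539)
(k + G(20, -67)) - 30140 = (15539 + (-73 + 20)) - 30140 = (15539 - 53) - 30140 = 15486 - 30140 = -14654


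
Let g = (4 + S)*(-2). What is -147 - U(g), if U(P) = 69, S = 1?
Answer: -216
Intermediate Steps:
g = -10 (g = (4 + 1)*(-2) = 5*(-2) = -10)
-147 - U(g) = -147 - 1*69 = -147 - 69 = -216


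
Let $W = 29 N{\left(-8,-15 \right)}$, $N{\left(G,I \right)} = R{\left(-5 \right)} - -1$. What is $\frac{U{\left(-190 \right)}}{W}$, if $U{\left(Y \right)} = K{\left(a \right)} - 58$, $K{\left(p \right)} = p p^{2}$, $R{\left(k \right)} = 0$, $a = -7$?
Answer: $- \frac{401}{29} \approx -13.828$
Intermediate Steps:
$N{\left(G,I \right)} = 1$ ($N{\left(G,I \right)} = 0 - -1 = 0 + 1 = 1$)
$K{\left(p \right)} = p^{3}$
$U{\left(Y \right)} = -401$ ($U{\left(Y \right)} = \left(-7\right)^{3} - 58 = -343 + \left(-68 + 10\right) = -343 - 58 = -401$)
$W = 29$ ($W = 29 \cdot 1 = 29$)
$\frac{U{\left(-190 \right)}}{W} = - \frac{401}{29}$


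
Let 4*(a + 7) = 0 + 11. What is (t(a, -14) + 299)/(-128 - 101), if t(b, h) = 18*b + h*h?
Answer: -837/458 ≈ -1.8275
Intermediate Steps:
a = -17/4 (a = -7 + (0 + 11)/4 = -7 + (¼)*11 = -7 + 11/4 = -17/4 ≈ -4.2500)
t(b, h) = h² + 18*b (t(b, h) = 18*b + h² = h² + 18*b)
(t(a, -14) + 299)/(-128 - 101) = (((-14)² + 18*(-17/4)) + 299)/(-128 - 101) = ((196 - 153/2) + 299)/(-229) = (239/2 + 299)*(-1/229) = (837/2)*(-1/229) = -837/458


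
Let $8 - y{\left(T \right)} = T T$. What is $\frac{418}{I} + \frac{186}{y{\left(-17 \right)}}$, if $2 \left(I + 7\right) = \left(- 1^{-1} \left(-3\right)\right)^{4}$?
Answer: $\frac{222454}{18827} \approx 11.816$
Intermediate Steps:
$y{\left(T \right)} = 8 - T^{2}$ ($y{\left(T \right)} = 8 - T T = 8 - T^{2}$)
$I = \frac{67}{2}$ ($I = -7 + \frac{\left(- 1^{-1} \left(-3\right)\right)^{4}}{2} = -7 + \frac{\left(\left(-1\right) 1 \left(-3\right)\right)^{4}}{2} = -7 + \frac{\left(\left(-1\right) \left(-3\right)\right)^{4}}{2} = -7 + \frac{3^{4}}{2} = -7 + \frac{1}{2} \cdot 81 = -7 + \frac{81}{2} = \frac{67}{2} \approx 33.5$)
$\frac{418}{I} + \frac{186}{y{\left(-17 \right)}} = \frac{418}{\frac{67}{2}} + \frac{186}{8 - \left(-17\right)^{2}} = 418 \cdot \frac{2}{67} + \frac{186}{8 - 289} = \frac{836}{67} + \frac{186}{8 - 289} = \frac{836}{67} + \frac{186}{-281} = \frac{836}{67} + 186 \left(- \frac{1}{281}\right) = \frac{836}{67} - \frac{186}{281} = \frac{222454}{18827}$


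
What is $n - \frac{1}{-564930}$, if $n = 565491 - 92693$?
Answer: $\frac{267097774141}{564930} \approx 4.728 \cdot 10^{5}$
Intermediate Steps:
$n = 472798$ ($n = 565491 - 92693 = 472798$)
$n - \frac{1}{-564930} = 472798 - \frac{1}{-564930} = 472798 - - \frac{1}{564930} = 472798 + \frac{1}{564930} = \frac{267097774141}{564930}$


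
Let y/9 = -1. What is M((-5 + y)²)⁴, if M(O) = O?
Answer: 1475789056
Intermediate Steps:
y = -9 (y = 9*(-1) = -9)
M((-5 + y)²)⁴ = ((-5 - 9)²)⁴ = ((-14)²)⁴ = 196⁴ = 1475789056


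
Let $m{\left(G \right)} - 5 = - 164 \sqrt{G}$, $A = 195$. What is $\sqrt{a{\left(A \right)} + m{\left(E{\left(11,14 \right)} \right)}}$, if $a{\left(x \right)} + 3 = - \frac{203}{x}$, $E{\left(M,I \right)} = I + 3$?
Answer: $\frac{\sqrt{36465 - 6236100 \sqrt{17}}}{195} \approx 25.985 i$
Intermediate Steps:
$E{\left(M,I \right)} = 3 + I$
$m{\left(G \right)} = 5 - 164 \sqrt{G}$
$a{\left(x \right)} = -3 - \frac{203}{x}$
$\sqrt{a{\left(A \right)} + m{\left(E{\left(11,14 \right)} \right)}} = \sqrt{\left(-3 - \frac{203}{195}\right) + \left(5 - 164 \sqrt{3 + 14}\right)} = \sqrt{\left(-3 - \frac{203}{195}\right) + \left(5 - 164 \sqrt{17}\right)} = \sqrt{- \frac{788}{195} + \left(5 - 164 \sqrt{17}\right)} = \sqrt{\frac{187}{195} - 164 \sqrt{17}}$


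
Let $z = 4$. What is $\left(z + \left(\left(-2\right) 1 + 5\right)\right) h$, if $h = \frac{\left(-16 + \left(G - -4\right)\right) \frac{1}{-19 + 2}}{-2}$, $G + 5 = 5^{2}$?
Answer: $\frac{28}{17} \approx 1.6471$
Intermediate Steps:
$G = 20$ ($G = -5 + 5^{2} = -5 + 25 = 20$)
$h = \frac{4}{17}$ ($h = \frac{\left(-16 + \left(20 - -4\right)\right) \frac{1}{-19 + 2}}{-2} = \frac{-16 + \left(20 + 4\right)}{-17} \left(- \frac{1}{2}\right) = \left(-16 + 24\right) \left(- \frac{1}{17}\right) \left(- \frac{1}{2}\right) = 8 \left(- \frac{1}{17}\right) \left(- \frac{1}{2}\right) = \left(- \frac{8}{17}\right) \left(- \frac{1}{2}\right) = \frac{4}{17} \approx 0.23529$)
$\left(z + \left(\left(-2\right) 1 + 5\right)\right) h = \left(4 + \left(\left(-2\right) 1 + 5\right)\right) \frac{4}{17} = \left(4 + \left(-2 + 5\right)\right) \frac{4}{17} = \left(4 + 3\right) \frac{4}{17} = 7 \cdot \frac{4}{17} = \frac{28}{17}$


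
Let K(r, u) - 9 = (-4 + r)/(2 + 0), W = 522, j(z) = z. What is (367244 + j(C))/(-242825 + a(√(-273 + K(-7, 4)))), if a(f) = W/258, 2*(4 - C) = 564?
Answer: -7889769/5220694 ≈ -1.5112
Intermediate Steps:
C = -278 (C = 4 - ½*564 = 4 - 282 = -278)
K(r, u) = 7 + r/2 (K(r, u) = 9 + (-4 + r)/(2 + 0) = 9 + (-4 + r)/2 = 9 + (-4 + r)*(½) = 9 + (-2 + r/2) = 7 + r/2)
a(f) = 87/43 (a(f) = 522/258 = 522*(1/258) = 87/43)
(367244 + j(C))/(-242825 + a(√(-273 + K(-7, 4)))) = (367244 - 278)/(-242825 + 87/43) = 366966/(-10441388/43) = 366966*(-43/10441388) = -7889769/5220694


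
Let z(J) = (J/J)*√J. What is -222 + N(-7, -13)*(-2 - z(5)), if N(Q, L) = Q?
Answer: -208 + 7*√5 ≈ -192.35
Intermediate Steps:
z(J) = √J (z(J) = 1*√J = √J)
-222 + N(-7, -13)*(-2 - z(5)) = -222 - 7*(-2 - √5) = -222 + (14 + 7*√5) = -208 + 7*√5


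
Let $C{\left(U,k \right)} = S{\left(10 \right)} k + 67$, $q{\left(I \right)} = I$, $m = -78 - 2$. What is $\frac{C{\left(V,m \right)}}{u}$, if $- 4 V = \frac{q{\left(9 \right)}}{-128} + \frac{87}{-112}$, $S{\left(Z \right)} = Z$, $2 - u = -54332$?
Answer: $- \frac{733}{54334} \approx -0.013491$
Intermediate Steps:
$u = 54334$ ($u = 2 - -54332 = 2 + 54332 = 54334$)
$m = -80$ ($m = -78 - 2 = -80$)
$V = \frac{759}{3584}$ ($V = - \frac{\frac{9}{-128} + \frac{87}{-112}}{4} = - \frac{9 \left(- \frac{1}{128}\right) + 87 \left(- \frac{1}{112}\right)}{4} = - \frac{- \frac{9}{128} - \frac{87}{112}}{4} = \left(- \frac{1}{4}\right) \left(- \frac{759}{896}\right) = \frac{759}{3584} \approx 0.21177$)
$C{\left(U,k \right)} = 67 + 10 k$ ($C{\left(U,k \right)} = 10 k + 67 = 67 + 10 k$)
$\frac{C{\left(V,m \right)}}{u} = \frac{67 + 10 \left(-80\right)}{54334} = \left(67 - 800\right) \frac{1}{54334} = \left(-733\right) \frac{1}{54334} = - \frac{733}{54334}$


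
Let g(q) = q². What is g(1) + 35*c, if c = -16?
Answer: -559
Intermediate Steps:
g(1) + 35*c = 1² + 35*(-16) = 1 - 560 = -559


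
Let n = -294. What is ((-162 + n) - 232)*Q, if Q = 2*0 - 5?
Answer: 3440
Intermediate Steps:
Q = -5 (Q = 0 - 5 = -5)
((-162 + n) - 232)*Q = ((-162 - 294) - 232)*(-5) = (-456 - 232)*(-5) = -688*(-5) = 3440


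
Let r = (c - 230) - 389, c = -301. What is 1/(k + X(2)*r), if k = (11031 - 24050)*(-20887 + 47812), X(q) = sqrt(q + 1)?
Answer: -4673821/1638345205469219 + 184*sqrt(3)/24575178082038285 ≈ -2.8528e-9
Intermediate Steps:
X(q) = sqrt(1 + q)
k = -350536575 (k = -13019*26925 = -350536575)
r = -920 (r = (-301 - 230) - 389 = -531 - 389 = -920)
1/(k + X(2)*r) = 1/(-350536575 + sqrt(1 + 2)*(-920)) = 1/(-350536575 + sqrt(3)*(-920)) = 1/(-350536575 - 920*sqrt(3))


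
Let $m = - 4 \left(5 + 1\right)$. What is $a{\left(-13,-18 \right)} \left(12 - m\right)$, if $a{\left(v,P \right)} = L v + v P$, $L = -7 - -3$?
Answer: $10296$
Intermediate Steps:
$L = -4$ ($L = -7 + 3 = -4$)
$a{\left(v,P \right)} = - 4 v + P v$ ($a{\left(v,P \right)} = - 4 v + v P = - 4 v + P v$)
$m = -24$ ($m = \left(-4\right) 6 = -24$)
$a{\left(-13,-18 \right)} \left(12 - m\right) = - 13 \left(-4 - 18\right) \left(12 - -24\right) = \left(-13\right) \left(-22\right) \left(12 + 24\right) = 286 \cdot 36 = 10296$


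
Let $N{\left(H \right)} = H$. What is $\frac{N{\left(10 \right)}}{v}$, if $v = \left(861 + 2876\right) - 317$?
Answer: $\frac{1}{342} \approx 0.002924$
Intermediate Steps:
$v = 3420$ ($v = 3737 - 317 = 3420$)
$\frac{N{\left(10 \right)}}{v} = \frac{10}{3420} = 10 \cdot \frac{1}{3420} = \frac{1}{342}$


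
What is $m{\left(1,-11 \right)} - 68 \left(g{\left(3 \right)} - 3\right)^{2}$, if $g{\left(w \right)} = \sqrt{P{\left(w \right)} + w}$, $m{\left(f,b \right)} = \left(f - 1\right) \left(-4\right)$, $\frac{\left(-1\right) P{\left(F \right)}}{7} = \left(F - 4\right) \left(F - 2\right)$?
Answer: $-1292 + 408 \sqrt{10} \approx -1.7907$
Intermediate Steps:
$P{\left(F \right)} = - 7 \left(-4 + F\right) \left(-2 + F\right)$ ($P{\left(F \right)} = - 7 \left(F - 4\right) \left(F - 2\right) = - 7 \left(-4 + F\right) \left(-2 + F\right)$)
$m{\left(f,b \right)} = 4 - 4 f$ ($m{\left(f,b \right)} = \left(-1 + f\right) \left(-4\right) = 4 - 4 f$)
$g{\left(w \right)} = \sqrt{-56 - 7 w^{2} + 43 w}$ ($g{\left(w \right)} = \sqrt{\left(-56 - 7 w^{2} + 42 w\right) + w} = \sqrt{-56 - 7 w^{2} + 43 w}$)
$m{\left(1,-11 \right)} - 68 \left(g{\left(3 \right)} - 3\right)^{2} = \left(4 - 4\right) - 68 \left(\sqrt{-56 - 7 \cdot 3^{2} + 43 \cdot 3} - 3\right)^{2} = \left(4 - 4\right) - 68 \left(\sqrt{-56 - 63 + 129} - 3\right)^{2} = 0 - 68 \left(\sqrt{-56 - 63 + 129} - 3\right)^{2} = 0 - 68 \left(\sqrt{10} - 3\right)^{2} = 0 - 68 \left(-3 + \sqrt{10}\right)^{2} = - 68 \left(-3 + \sqrt{10}\right)^{2}$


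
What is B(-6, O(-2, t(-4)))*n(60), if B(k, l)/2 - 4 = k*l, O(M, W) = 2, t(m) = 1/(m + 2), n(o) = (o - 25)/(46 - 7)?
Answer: -560/39 ≈ -14.359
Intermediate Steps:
n(o) = -25/39 + o/39 (n(o) = (-25 + o)/39 = (-25 + o)*(1/39) = -25/39 + o/39)
t(m) = 1/(2 + m)
B(k, l) = 8 + 2*k*l (B(k, l) = 8 + 2*(k*l) = 8 + 2*k*l)
B(-6, O(-2, t(-4)))*n(60) = (8 + 2*(-6)*2)*(-25/39 + (1/39)*60) = (8 - 24)*(-25/39 + 20/13) = -16*35/39 = -560/39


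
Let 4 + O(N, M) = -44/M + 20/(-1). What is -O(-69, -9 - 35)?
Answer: 23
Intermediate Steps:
O(N, M) = -24 - 44/M (O(N, M) = -4 + (-44/M + 20/(-1)) = -4 + (-44/M + 20*(-1)) = -4 + (-44/M - 20) = -4 + (-20 - 44/M) = -24 - 44/M)
-O(-69, -9 - 35) = -(-24 - 44/(-9 - 35)) = -(-24 - 44/(-44)) = -(-24 - 44*(-1/44)) = -(-24 + 1) = -1*(-23) = 23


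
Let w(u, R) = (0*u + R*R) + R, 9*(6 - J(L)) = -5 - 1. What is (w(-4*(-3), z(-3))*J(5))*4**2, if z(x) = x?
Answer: 640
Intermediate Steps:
J(L) = 20/3 (J(L) = 6 - (-5 - 1)/9 = 6 - 1/9*(-6) = 6 + 2/3 = 20/3)
w(u, R) = R + R**2 (w(u, R) = (0 + R**2) + R = R**2 + R = R + R**2)
(w(-4*(-3), z(-3))*J(5))*4**2 = (-3*(1 - 3)*(20/3))*4**2 = (-3*(-2)*(20/3))*16 = (6*(20/3))*16 = 40*16 = 640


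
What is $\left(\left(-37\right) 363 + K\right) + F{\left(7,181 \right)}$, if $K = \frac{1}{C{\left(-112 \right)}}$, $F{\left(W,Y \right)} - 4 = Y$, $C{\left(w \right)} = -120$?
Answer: $- \frac{1589521}{120} \approx -13246.0$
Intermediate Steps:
$F{\left(W,Y \right)} = 4 + Y$
$K = - \frac{1}{120}$ ($K = \frac{1}{-120} = - \frac{1}{120} \approx -0.0083333$)
$\left(\left(-37\right) 363 + K\right) + F{\left(7,181 \right)} = \left(\left(-37\right) 363 - \frac{1}{120}\right) + \left(4 + 181\right) = \left(-13431 - \frac{1}{120}\right) + 185 = - \frac{1611721}{120} + 185 = - \frac{1589521}{120}$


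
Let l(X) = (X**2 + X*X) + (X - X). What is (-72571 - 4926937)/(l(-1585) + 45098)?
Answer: -1249877/1267387 ≈ -0.98618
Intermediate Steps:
l(X) = 2*X**2 (l(X) = (X**2 + X**2) + 0 = 2*X**2 + 0 = 2*X**2)
(-72571 - 4926937)/(l(-1585) + 45098) = (-72571 - 4926937)/(2*(-1585)**2 + 45098) = -4999508/(2*2512225 + 45098) = -4999508/(5024450 + 45098) = -4999508/5069548 = -4999508*1/5069548 = -1249877/1267387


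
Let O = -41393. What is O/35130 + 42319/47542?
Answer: -120309884/417537615 ≈ -0.28814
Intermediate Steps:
O/35130 + 42319/47542 = -41393/35130 + 42319/47542 = -120309884/417537615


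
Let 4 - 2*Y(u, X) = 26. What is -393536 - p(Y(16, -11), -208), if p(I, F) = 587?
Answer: -394123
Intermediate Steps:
Y(u, X) = -11 (Y(u, X) = 2 - ½*26 = 2 - 13 = -11)
-393536 - p(Y(16, -11), -208) = -393536 - 1*587 = -393536 - 587 = -394123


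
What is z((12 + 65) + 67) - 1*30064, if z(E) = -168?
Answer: -30232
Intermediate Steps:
z((12 + 65) + 67) - 1*30064 = -168 - 1*30064 = -168 - 30064 = -30232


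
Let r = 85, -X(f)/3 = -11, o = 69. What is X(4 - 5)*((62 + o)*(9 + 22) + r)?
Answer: 136818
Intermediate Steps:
X(f) = 33 (X(f) = -3*(-11) = 33)
X(4 - 5)*((62 + o)*(9 + 22) + r) = 33*((62 + 69)*(9 + 22) + 85) = 33*(131*31 + 85) = 33*(4061 + 85) = 33*4146 = 136818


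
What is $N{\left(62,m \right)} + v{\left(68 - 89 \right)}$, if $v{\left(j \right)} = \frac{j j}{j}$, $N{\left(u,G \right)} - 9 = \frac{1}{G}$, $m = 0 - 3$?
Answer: $- \frac{37}{3} \approx -12.333$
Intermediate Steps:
$m = -3$ ($m = 0 - 3 = -3$)
$N{\left(u,G \right)} = 9 + \frac{1}{G}$
$v{\left(j \right)} = j$ ($v{\left(j \right)} = \frac{j^{2}}{j} = j$)
$N{\left(62,m \right)} + v{\left(68 - 89 \right)} = \left(9 + \frac{1}{-3}\right) + \left(68 - 89\right) = \left(9 - \frac{1}{3}\right) + \left(68 - 89\right) = \frac{26}{3} - 21 = - \frac{37}{3}$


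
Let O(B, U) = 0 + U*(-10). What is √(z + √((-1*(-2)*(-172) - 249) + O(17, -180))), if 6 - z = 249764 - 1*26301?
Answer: √(-223457 + √1207) ≈ 472.68*I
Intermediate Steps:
z = -223457 (z = 6 - (249764 - 1*26301) = 6 - (249764 - 26301) = 6 - 1*223463 = 6 - 223463 = -223457)
O(B, U) = -10*U (O(B, U) = 0 - 10*U = -10*U)
√(z + √((-1*(-2)*(-172) - 249) + O(17, -180))) = √(-223457 + √((-1*(-2)*(-172) - 249) - 10*(-180))) = √(-223457 + √((2*(-172) - 249) + 1800)) = √(-223457 + √((-344 - 249) + 1800)) = √(-223457 + √(-593 + 1800)) = √(-223457 + √1207)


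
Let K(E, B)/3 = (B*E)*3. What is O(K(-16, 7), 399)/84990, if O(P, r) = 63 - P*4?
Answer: 273/5666 ≈ 0.048182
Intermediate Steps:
K(E, B) = 9*B*E (K(E, B) = 3*((B*E)*3) = 3*(3*B*E) = 9*B*E)
O(P, r) = 63 - 4*P
O(K(-16, 7), 399)/84990 = (63 - 36*7*(-16))/84990 = (63 - 4*(-1008))*(1/84990) = (63 + 4032)*(1/84990) = 4095*(1/84990) = 273/5666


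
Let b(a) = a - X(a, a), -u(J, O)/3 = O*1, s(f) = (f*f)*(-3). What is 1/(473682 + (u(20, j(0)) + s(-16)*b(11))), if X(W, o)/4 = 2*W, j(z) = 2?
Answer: 1/532812 ≈ 1.8768e-6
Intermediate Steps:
s(f) = -3*f² (s(f) = f²*(-3) = -3*f²)
X(W, o) = 8*W (X(W, o) = 4*(2*W) = 8*W)
u(J, O) = -3*O
b(a) = -7*a (b(a) = a - 8*a = -7*a)
1/(473682 + (u(20, j(0)) + s(-16)*b(11))) = 1/(473682 + (-3*2 + (-3*(-16)²)*(-7*11))) = 1/(473682 + (-6 - 3*256*(-77))) = 1/(473682 + (-6 - 768*(-77))) = 1/(473682 + (-6 + 59136)) = 1/(473682 + 59130) = 1/532812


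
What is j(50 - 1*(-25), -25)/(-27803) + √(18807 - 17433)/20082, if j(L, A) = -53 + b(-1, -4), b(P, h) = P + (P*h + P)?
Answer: 51/27803 + √1374/20082 ≈ 0.0036801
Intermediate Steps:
b(P, h) = 2*P + P*h (b(P, h) = P + (P + P*h) = 2*P + P*h)
j(L, A) = -51 (j(L, A) = -53 - (2 - 4) = -53 - 1*(-2) = -53 + 2 = -51)
j(50 - 1*(-25), -25)/(-27803) + √(18807 - 17433)/20082 = -51/(-27803) + √(18807 - 17433)/20082 = -51*(-1/27803) + √1374*(1/20082) = 51/27803 + √1374/20082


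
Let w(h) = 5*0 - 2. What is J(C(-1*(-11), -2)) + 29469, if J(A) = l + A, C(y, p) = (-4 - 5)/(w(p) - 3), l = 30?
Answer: 147504/5 ≈ 29501.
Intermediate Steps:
w(h) = -2 (w(h) = 0 - 2 = -2)
C(y, p) = 9/5 (C(y, p) = (-4 - 5)/(-2 - 3) = -9/(-5) = -9*(-1/5) = 9/5)
J(A) = 30 + A
J(C(-1*(-11), -2)) + 29469 = (30 + 9/5) + 29469 = 159/5 + 29469 = 147504/5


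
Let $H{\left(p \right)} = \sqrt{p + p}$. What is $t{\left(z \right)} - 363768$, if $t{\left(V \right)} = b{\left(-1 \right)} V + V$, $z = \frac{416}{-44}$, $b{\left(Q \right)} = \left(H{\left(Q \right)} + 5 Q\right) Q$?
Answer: $- \frac{4002072}{11} + \frac{104 i \sqrt{2}}{11} \approx -3.6382 \cdot 10^{5} + 13.371 i$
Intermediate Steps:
$H{\left(p \right)} = \sqrt{2} \sqrt{p}$ ($H{\left(p \right)} = \sqrt{2 p} = \sqrt{2} \sqrt{p}$)
$b{\left(Q \right)} = Q \left(5 Q + \sqrt{2} \sqrt{Q}\right)$ ($b{\left(Q \right)} = \left(\sqrt{2} \sqrt{Q} + 5 Q\right) Q = \left(5 Q + \sqrt{2} \sqrt{Q}\right) Q = Q \left(5 Q + \sqrt{2} \sqrt{Q}\right)$)
$z = - \frac{104}{11}$ ($z = 416 \left(- \frac{1}{44}\right) = - \frac{104}{11} \approx -9.4545$)
$t{\left(V \right)} = V + V \left(5 - i \sqrt{2}\right)$ ($t{\left(V \right)} = - (5 \left(-1\right) + \sqrt{2} \sqrt{-1}) V + V = - (-5 + \sqrt{2} i) V + V = - (-5 + i \sqrt{2}) V + V = \left(5 - i \sqrt{2}\right) V + V = V \left(5 - i \sqrt{2}\right) + V = V + V \left(5 - i \sqrt{2}\right)$)
$t{\left(z \right)} - 363768 = - \frac{104 \left(6 - i \sqrt{2}\right)}{11} - 363768 = \left(- \frac{624}{11} + \frac{104 i \sqrt{2}}{11}\right) - 363768 = - \frac{4002072}{11} + \frac{104 i \sqrt{2}}{11}$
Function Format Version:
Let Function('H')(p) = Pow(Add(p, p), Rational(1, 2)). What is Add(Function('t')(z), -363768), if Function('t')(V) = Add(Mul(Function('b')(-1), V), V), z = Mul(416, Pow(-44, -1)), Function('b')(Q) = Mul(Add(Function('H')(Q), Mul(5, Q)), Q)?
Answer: Add(Rational(-4002072, 11), Mul(Rational(104, 11), I, Pow(2, Rational(1, 2)))) ≈ Add(-3.6382e+5, Mul(13.371, I))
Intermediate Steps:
Function('H')(p) = Mul(Pow(2, Rational(1, 2)), Pow(p, Rational(1, 2))) (Function('H')(p) = Pow(Mul(2, p), Rational(1, 2)) = Mul(Pow(2, Rational(1, 2)), Pow(p, Rational(1, 2))))
Function('b')(Q) = Mul(Q, Add(Mul(5, Q), Mul(Pow(2, Rational(1, 2)), Pow(Q, Rational(1, 2))))) (Function('b')(Q) = Mul(Add(Mul(Pow(2, Rational(1, 2)), Pow(Q, Rational(1, 2))), Mul(5, Q)), Q) = Mul(Add(Mul(5, Q), Mul(Pow(2, Rational(1, 2)), Pow(Q, Rational(1, 2)))), Q) = Mul(Q, Add(Mul(5, Q), Mul(Pow(2, Rational(1, 2)), Pow(Q, Rational(1, 2))))))
z = Rational(-104, 11) (z = Mul(416, Rational(-1, 44)) = Rational(-104, 11) ≈ -9.4545)
Function('t')(V) = Add(V, Mul(V, Add(5, Mul(-1, I, Pow(2, Rational(1, 2)))))) (Function('t')(V) = Add(Mul(Mul(-1, Add(Mul(5, -1), Mul(Pow(2, Rational(1, 2)), Pow(-1, Rational(1, 2))))), V), V) = Add(Mul(Mul(-1, Add(-5, Mul(Pow(2, Rational(1, 2)), I))), V), V) = Add(Mul(Mul(-1, Add(-5, Mul(I, Pow(2, Rational(1, 2))))), V), V) = Add(Mul(Add(5, Mul(-1, I, Pow(2, Rational(1, 2)))), V), V) = Add(Mul(V, Add(5, Mul(-1, I, Pow(2, Rational(1, 2))))), V) = Add(V, Mul(V, Add(5, Mul(-1, I, Pow(2, Rational(1, 2)))))))
Add(Function('t')(z), -363768) = Add(Mul(Rational(-104, 11), Add(6, Mul(-1, I, Pow(2, Rational(1, 2))))), -363768) = Add(Add(Rational(-624, 11), Mul(Rational(104, 11), I, Pow(2, Rational(1, 2)))), -363768) = Add(Rational(-4002072, 11), Mul(Rational(104, 11), I, Pow(2, Rational(1, 2))))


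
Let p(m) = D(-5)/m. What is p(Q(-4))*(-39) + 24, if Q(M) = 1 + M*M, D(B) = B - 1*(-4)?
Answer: 447/17 ≈ 26.294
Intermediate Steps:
D(B) = 4 + B (D(B) = B + 4 = 4 + B)
Q(M) = 1 + M²
p(m) = -1/m (p(m) = (4 - 5)/m = -1/m)
p(Q(-4))*(-39) + 24 = -1/(1 + (-4)²)*(-39) + 24 = -1/(1 + 16)*(-39) + 24 = -1/17*(-39) + 24 = 39/17 + 24 = 447/17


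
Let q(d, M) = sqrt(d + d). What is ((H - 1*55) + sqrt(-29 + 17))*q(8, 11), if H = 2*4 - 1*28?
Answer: -300 + 8*I*sqrt(3) ≈ -300.0 + 13.856*I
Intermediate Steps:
q(d, M) = sqrt(2)*sqrt(d) (q(d, M) = sqrt(2*d) = sqrt(2)*sqrt(d))
H = -20 (H = 8 - 28 = -20)
((H - 1*55) + sqrt(-29 + 17))*q(8, 11) = ((-20 - 1*55) + sqrt(-29 + 17))*(sqrt(2)*sqrt(8)) = ((-20 - 55) + sqrt(-12))*(sqrt(2)*(2*sqrt(2))) = (-75 + 2*I*sqrt(3))*4 = -300 + 8*I*sqrt(3)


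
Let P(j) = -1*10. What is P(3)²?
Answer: 100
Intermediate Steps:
P(j) = -10
P(3)² = (-10)² = 100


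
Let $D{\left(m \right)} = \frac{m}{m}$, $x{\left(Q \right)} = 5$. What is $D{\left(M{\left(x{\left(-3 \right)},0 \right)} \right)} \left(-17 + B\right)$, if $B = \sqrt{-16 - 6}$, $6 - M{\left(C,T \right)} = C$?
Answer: $-17 + i \sqrt{22} \approx -17.0 + 4.6904 i$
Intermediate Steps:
$M{\left(C,T \right)} = 6 - C$
$B = i \sqrt{22}$ ($B = \sqrt{-22} = i \sqrt{22} \approx 4.6904 i$)
$D{\left(m \right)} = 1$
$D{\left(M{\left(x{\left(-3 \right)},0 \right)} \right)} \left(-17 + B\right) = 1 \left(-17 + i \sqrt{22}\right) = -17 + i \sqrt{22}$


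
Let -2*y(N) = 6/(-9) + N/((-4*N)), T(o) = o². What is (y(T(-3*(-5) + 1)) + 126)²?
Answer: 9211225/576 ≈ 15992.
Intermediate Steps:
y(N) = 11/24 (y(N) = -(6/(-9) + N/((-4*N)))/2 = -(6*(-⅑) + N*(-1/(4*N)))/2 = -(-⅔ - ¼)/2 = -½*(-11/12) = 11/24)
(y(T(-3*(-5) + 1)) + 126)² = (11/24 + 126)² = (3035/24)² = 9211225/576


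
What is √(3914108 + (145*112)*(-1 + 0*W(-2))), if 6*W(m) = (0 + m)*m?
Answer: 2*√974467 ≈ 1974.3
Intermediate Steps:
W(m) = m²/6 (W(m) = ((0 + m)*m)/6 = (m*m)/6 = m²/6)
√(3914108 + (145*112)*(-1 + 0*W(-2))) = √(3914108 + (145*112)*(-1 + 0*((⅙)*(-2)²))) = √(3914108 + 16240*(-1 + 0*((⅙)*4))) = √(3914108 + 16240*(-1 + 0*(⅔))) = √(3914108 + 16240*(-1 + 0)) = √(3914108 + 16240*(-1)) = √(3914108 - 16240) = √3897868 = 2*√974467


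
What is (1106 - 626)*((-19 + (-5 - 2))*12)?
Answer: -149760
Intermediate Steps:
(1106 - 626)*((-19 + (-5 - 2))*12) = 480*((-19 - 7)*12) = 480*(-26*12) = 480*(-312) = -149760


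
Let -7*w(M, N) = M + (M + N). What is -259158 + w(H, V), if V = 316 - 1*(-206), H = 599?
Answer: -1815826/7 ≈ -2.5940e+5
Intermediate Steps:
V = 522 (V = 316 + 206 = 522)
w(M, N) = -2*M/7 - N/7 (w(M, N) = -(M + (M + N))/7 = -(N + 2*M)/7 = -2*M/7 - N/7)
-259158 + w(H, V) = -259158 + (-2/7*599 - 1/7*522) = -259158 + (-1198/7 - 522/7) = -259158 - 1720/7 = -1815826/7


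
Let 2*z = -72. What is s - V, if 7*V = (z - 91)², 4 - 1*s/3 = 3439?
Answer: -88264/7 ≈ -12609.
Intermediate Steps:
z = -36 (z = (½)*(-72) = -36)
s = -10305 (s = 12 - 3*3439 = 12 - 10317 = -10305)
V = 16129/7 (V = (-36 - 91)²/7 = (⅐)*(-127)² = (⅐)*16129 = 16129/7 ≈ 2304.1)
s - V = -10305 - 1*16129/7 = -10305 - 16129/7 = -88264/7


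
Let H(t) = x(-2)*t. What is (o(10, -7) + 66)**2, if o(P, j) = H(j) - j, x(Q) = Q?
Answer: 7569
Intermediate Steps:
H(t) = -2*t
o(P, j) = -3*j (o(P, j) = -2*j - j = -3*j)
(o(10, -7) + 66)**2 = (-3*(-7) + 66)**2 = (21 + 66)**2 = 87**2 = 7569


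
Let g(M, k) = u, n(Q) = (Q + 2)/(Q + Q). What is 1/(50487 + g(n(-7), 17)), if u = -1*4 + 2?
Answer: 1/50485 ≈ 1.9808e-5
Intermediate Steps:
n(Q) = (2 + Q)/(2*Q) (n(Q) = (2 + Q)/((2*Q)) = (2 + Q)*(1/(2*Q)) = (2 + Q)/(2*Q))
u = -2 (u = -4 + 2 = -2)
g(M, k) = -2
1/(50487 + g(n(-7), 17)) = 1/(50487 - 2) = 1/50485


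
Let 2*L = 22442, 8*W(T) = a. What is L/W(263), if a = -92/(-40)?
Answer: 897680/23 ≈ 39030.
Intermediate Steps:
a = 23/10 (a = -92*(-1/40) = 23/10 ≈ 2.3000)
W(T) = 23/80 (W(T) = (⅛)*(23/10) = 23/80)
L = 11221 (L = (½)*22442 = 11221)
L/W(263) = 11221/(23/80) = 11221*(80/23) = 897680/23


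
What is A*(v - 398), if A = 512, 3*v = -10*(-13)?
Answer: -544768/3 ≈ -1.8159e+5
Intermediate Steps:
v = 130/3 (v = (-10*(-13))/3 = (⅓)*130 = 130/3 ≈ 43.333)
A*(v - 398) = 512*(130/3 - 398) = 512*(-1064/3) = -544768/3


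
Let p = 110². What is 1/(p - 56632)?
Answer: -1/44532 ≈ -2.2456e-5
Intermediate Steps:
p = 12100
1/(p - 56632) = 1/(12100 - 56632) = 1/(-44532) = -1/44532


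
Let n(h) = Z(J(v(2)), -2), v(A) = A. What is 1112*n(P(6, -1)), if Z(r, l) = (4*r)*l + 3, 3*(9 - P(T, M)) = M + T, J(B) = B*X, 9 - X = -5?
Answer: -245752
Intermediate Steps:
X = 14 (X = 9 - 1*(-5) = 9 + 5 = 14)
J(B) = 14*B (J(B) = B*14 = 14*B)
P(T, M) = 9 - M/3 - T/3 (P(T, M) = 9 - (M + T)/3 = 9 + (-M/3 - T/3) = 9 - M/3 - T/3)
Z(r, l) = 3 + 4*l*r (Z(r, l) = 4*l*r + 3 = 3 + 4*l*r)
n(h) = -221 (n(h) = 3 + 4*(-2)*(14*2) = 3 + 4*(-2)*28 = 3 - 224 = -221)
1112*n(P(6, -1)) = 1112*(-221) = -245752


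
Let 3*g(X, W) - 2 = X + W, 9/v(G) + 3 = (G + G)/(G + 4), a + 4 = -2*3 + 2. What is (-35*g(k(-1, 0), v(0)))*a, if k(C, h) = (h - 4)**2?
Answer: 1400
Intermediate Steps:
a = -8 (a = -4 + (-2*3 + 2) = -4 + (-6 + 2) = -4 - 4 = -8)
k(C, h) = (-4 + h)**2
v(G) = 9/(-3 + 2*G/(4 + G)) (v(G) = 9/(-3 + (G + G)/(G + 4)) = 9/(-3 + (2*G)/(4 + G)) = 9/(-3 + 2*G/(4 + G)))
g(X, W) = 2/3 + W/3 + X/3 (g(X, W) = 2/3 + (X + W)/3 = 2/3 + (W + X)/3 = 2/3 + (W/3 + X/3) = 2/3 + W/3 + X/3)
(-35*g(k(-1, 0), v(0)))*a = -35*(2/3 + (9*(-4 - 1*0)/(12 + 0))/3 + (-4 + 0)**2/3)*(-8) = -35*(2/3 + (9*(-4 + 0)/12)/3 + (1/3)*(-4)**2)*(-8) = -35*(2/3 + (9*(1/12)*(-4))/3 + (1/3)*16)*(-8) = -35*(2/3 + (1/3)*(-3) + 16/3)*(-8) = -35*(2/3 - 1 + 16/3)*(-8) = -35*5*(-8) = -175*(-8) = 1400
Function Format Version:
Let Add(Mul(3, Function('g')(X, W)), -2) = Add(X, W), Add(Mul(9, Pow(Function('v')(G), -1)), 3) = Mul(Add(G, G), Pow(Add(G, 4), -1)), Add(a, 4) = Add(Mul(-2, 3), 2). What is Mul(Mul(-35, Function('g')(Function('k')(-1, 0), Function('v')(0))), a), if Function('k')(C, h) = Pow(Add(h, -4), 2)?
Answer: 1400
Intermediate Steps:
a = -8 (a = Add(-4, Add(Mul(-2, 3), 2)) = Add(-4, Add(-6, 2)) = Add(-4, -4) = -8)
Function('k')(C, h) = Pow(Add(-4, h), 2)
Function('v')(G) = Mul(9, Pow(Add(-3, Mul(2, G, Pow(Add(4, G), -1))), -1)) (Function('v')(G) = Mul(9, Pow(Add(-3, Mul(Add(G, G), Pow(Add(G, 4), -1))), -1)) = Mul(9, Pow(Add(-3, Mul(Mul(2, G), Pow(Add(4, G), -1))), -1)) = Mul(9, Pow(Add(-3, Mul(2, G, Pow(Add(4, G), -1))), -1)))
Function('g')(X, W) = Add(Rational(2, 3), Mul(Rational(1, 3), W), Mul(Rational(1, 3), X)) (Function('g')(X, W) = Add(Rational(2, 3), Mul(Rational(1, 3), Add(X, W))) = Add(Rational(2, 3), Mul(Rational(1, 3), Add(W, X))) = Add(Rational(2, 3), Add(Mul(Rational(1, 3), W), Mul(Rational(1, 3), X))) = Add(Rational(2, 3), Mul(Rational(1, 3), W), Mul(Rational(1, 3), X)))
Mul(Mul(-35, Function('g')(Function('k')(-1, 0), Function('v')(0))), a) = Mul(Mul(-35, Add(Rational(2, 3), Mul(Rational(1, 3), Mul(9, Pow(Add(12, 0), -1), Add(-4, Mul(-1, 0)))), Mul(Rational(1, 3), Pow(Add(-4, 0), 2)))), -8) = Mul(Mul(-35, Add(Rational(2, 3), Mul(Rational(1, 3), Mul(9, Pow(12, -1), Add(-4, 0))), Mul(Rational(1, 3), Pow(-4, 2)))), -8) = Mul(Mul(-35, Add(Rational(2, 3), Mul(Rational(1, 3), Mul(9, Rational(1, 12), -4)), Mul(Rational(1, 3), 16))), -8) = Mul(Mul(-35, Add(Rational(2, 3), Mul(Rational(1, 3), -3), Rational(16, 3))), -8) = Mul(Mul(-35, Add(Rational(2, 3), -1, Rational(16, 3))), -8) = Mul(Mul(-35, 5), -8) = Mul(-175, -8) = 1400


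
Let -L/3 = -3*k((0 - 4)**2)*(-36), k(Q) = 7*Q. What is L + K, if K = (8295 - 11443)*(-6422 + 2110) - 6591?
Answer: 13531297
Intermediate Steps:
L = -36288 (L = -3*(-21*(0 - 4)**2)*(-36) = -3*(-21*(-4)**2)*(-36) = -3*(-21*16)*(-36) = -3*(-3*112)*(-36) = -(-1008)*(-36) = -3*12096 = -36288)
K = 13567585 (K = -3148*(-4312) - 6591 = 13574176 - 6591 = 13567585)
L + K = -36288 + 13567585 = 13531297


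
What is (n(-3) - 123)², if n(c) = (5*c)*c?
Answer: 6084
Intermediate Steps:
n(c) = 5*c²
(n(-3) - 123)² = (5*(-3)² - 123)² = (5*9 - 123)² = (45 - 123)² = (-78)² = 6084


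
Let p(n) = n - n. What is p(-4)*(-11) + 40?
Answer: 40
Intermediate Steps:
p(n) = 0
p(-4)*(-11) + 40 = 0*(-11) + 40 = 0 + 40 = 40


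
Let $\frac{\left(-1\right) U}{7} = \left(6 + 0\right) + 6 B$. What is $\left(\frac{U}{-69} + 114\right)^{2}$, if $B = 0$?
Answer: $\frac{6948496}{529} \approx 13135.0$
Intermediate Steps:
$U = -42$ ($U = - 7 \left(\left(6 + 0\right) + 6 \cdot 0\right) = - 7 \left(6 + 0\right) = \left(-7\right) 6 = -42$)
$\left(\frac{U}{-69} + 114\right)^{2} = \left(- \frac{42}{-69} + 114\right)^{2} = \left(\left(-42\right) \left(- \frac{1}{69}\right) + 114\right)^{2} = \left(\frac{14}{23} + 114\right)^{2} = \left(\frac{2636}{23}\right)^{2} = \frac{6948496}{529}$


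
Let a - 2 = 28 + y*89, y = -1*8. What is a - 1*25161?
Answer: -25843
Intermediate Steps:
y = -8
a = -682 (a = 2 + (28 - 8*89) = 2 + (28 - 712) = 2 - 684 = -682)
a - 1*25161 = -682 - 1*25161 = -682 - 25161 = -25843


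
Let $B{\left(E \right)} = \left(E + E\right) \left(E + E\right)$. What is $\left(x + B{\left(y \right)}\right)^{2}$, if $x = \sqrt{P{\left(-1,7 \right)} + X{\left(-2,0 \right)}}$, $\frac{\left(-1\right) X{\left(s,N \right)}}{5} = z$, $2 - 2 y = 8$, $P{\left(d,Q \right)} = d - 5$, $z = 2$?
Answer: $1280 + 288 i \approx 1280.0 + 288.0 i$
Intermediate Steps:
$P{\left(d,Q \right)} = -5 + d$
$y = -3$ ($y = 1 - 4 = -3$)
$X{\left(s,N \right)} = -10$ ($X{\left(s,N \right)} = \left(-5\right) 2 = -10$)
$B{\left(E \right)} = 4 E^{2}$ ($B{\left(E \right)} = 2 E 2 E = 4 E^{2}$)
$x = 4 i$ ($x = \sqrt{\left(-5 - 1\right) - 10} = \sqrt{-6 - 10} = \sqrt{-16} = 4 i \approx 4.0 i$)
$\left(x + B{\left(y \right)}\right)^{2} = \left(4 i + 4 \left(-3\right)^{2}\right)^{2} = \left(4 i + 4 \cdot 9\right)^{2} = \left(4 i + 36\right)^{2} = \left(36 + 4 i\right)^{2}$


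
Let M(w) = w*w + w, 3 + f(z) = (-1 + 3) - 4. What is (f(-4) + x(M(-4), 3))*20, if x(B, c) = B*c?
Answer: 620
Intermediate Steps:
f(z) = -5 (f(z) = -3 + ((-1 + 3) - 4) = -3 + (2 - 4) = -3 - 2 = -5)
M(w) = w + w² (M(w) = w² + w = w + w²)
(f(-4) + x(M(-4), 3))*20 = (-5 - 4*(1 - 4)*3)*20 = (-5 - 4*(-3)*3)*20 = (-5 + 12*3)*20 = (-5 + 36)*20 = 31*20 = 620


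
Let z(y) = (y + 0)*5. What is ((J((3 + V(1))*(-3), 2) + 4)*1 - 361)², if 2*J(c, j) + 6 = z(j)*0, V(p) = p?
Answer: 129600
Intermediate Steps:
z(y) = 5*y (z(y) = y*5 = 5*y)
J(c, j) = -3 (J(c, j) = -3 + ((5*j)*0)/2 = -3 + (½)*0 = -3 + 0 = -3)
((J((3 + V(1))*(-3), 2) + 4)*1 - 361)² = ((-3 + 4)*1 - 361)² = (1*1 - 361)² = (1 - 361)² = (-360)² = 129600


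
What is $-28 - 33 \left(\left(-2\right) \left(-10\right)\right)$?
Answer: $-688$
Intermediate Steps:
$-28 - 33 \left(\left(-2\right) \left(-10\right)\right) = -28 - 660 = -688$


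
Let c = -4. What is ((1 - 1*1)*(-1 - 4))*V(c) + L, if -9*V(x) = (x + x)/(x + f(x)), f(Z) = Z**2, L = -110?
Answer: -110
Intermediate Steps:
V(x) = -2*x/(9*(x + x**2)) (V(x) = -(x + x)/(9*(x + x**2)) = -2*x/(9*(x + x**2)))
((1 - 1*1)*(-1 - 4))*V(c) + L = ((1 - 1*1)*(-1 - 4))*(-2/(9 + 9*(-4))) - 110 = ((1 - 1)*(-5))*(-2/(9 - 36)) - 110 = (0*(-5))*(-2/(-27)) - 110 = 0*(-2*(-1/27)) - 110 = 0*(2/27) - 110 = 0 - 110 = -110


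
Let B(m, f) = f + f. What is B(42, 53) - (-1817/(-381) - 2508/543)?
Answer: 7299505/68961 ≈ 105.85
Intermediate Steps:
B(m, f) = 2*f
B(42, 53) - (-1817/(-381) - 2508/543) = 2*53 - (-1817/(-381) - 2508/543) = 106 - (-1817*(-1/381) - 2508*1/543) = 106 - (1817/381 - 836/181) = 106 - 1*10361/68961 = 106 - 10361/68961 = 7299505/68961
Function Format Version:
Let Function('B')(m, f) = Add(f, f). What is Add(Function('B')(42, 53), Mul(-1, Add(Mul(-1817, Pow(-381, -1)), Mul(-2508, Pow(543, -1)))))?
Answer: Rational(7299505, 68961) ≈ 105.85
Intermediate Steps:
Function('B')(m, f) = Mul(2, f)
Add(Function('B')(42, 53), Mul(-1, Add(Mul(-1817, Pow(-381, -1)), Mul(-2508, Pow(543, -1))))) = Add(Mul(2, 53), Mul(-1, Add(Mul(-1817, Pow(-381, -1)), Mul(-2508, Pow(543, -1))))) = Add(106, Mul(-1, Add(Mul(-1817, Rational(-1, 381)), Mul(-2508, Rational(1, 543))))) = Add(106, Mul(-1, Add(Rational(1817, 381), Rational(-836, 181)))) = Add(106, Mul(-1, Rational(10361, 68961))) = Add(106, Rational(-10361, 68961)) = Rational(7299505, 68961)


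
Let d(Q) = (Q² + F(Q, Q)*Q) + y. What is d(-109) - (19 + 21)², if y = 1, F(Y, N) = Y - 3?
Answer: 22490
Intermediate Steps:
F(Y, N) = -3 + Y
d(Q) = 1 + Q² + Q*(-3 + Q) (d(Q) = (Q² + (-3 + Q)*Q) + 1 = (Q² + Q*(-3 + Q)) + 1 = 1 + Q² + Q*(-3 + Q))
d(-109) - (19 + 21)² = (1 + (-109)² - 109*(-3 - 109)) - (19 + 21)² = (1 + 11881 - 109*(-112)) - 1*40² = (1 + 11881 + 12208) - 1*1600 = 24090 - 1600 = 22490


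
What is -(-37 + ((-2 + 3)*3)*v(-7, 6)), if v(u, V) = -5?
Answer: 52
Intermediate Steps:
-(-37 + ((-2 + 3)*3)*v(-7, 6)) = -(-37 + ((-2 + 3)*3)*(-5)) = -(-37 + (1*3)*(-5)) = -(-37 + 3*(-5)) = -(-37 - 15) = -1*(-52) = 52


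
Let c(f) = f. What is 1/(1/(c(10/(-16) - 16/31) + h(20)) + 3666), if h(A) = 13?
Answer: 2941/10781954 ≈ 0.00027277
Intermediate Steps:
1/(1/(c(10/(-16) - 16/31) + h(20)) + 3666) = 1/(1/((10/(-16) - 16/31) + 13) + 3666) = 1/(1/((10*(-1/16) - 16*1/31) + 13) + 3666) = 1/(1/((-5/8 - 16/31) + 13) + 3666) = 1/(1/(-283/248 + 13) + 3666) = 1/(1/(2941/248) + 3666) = 1/(248/2941 + 3666) = 1/(10781954/2941) = 2941/10781954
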